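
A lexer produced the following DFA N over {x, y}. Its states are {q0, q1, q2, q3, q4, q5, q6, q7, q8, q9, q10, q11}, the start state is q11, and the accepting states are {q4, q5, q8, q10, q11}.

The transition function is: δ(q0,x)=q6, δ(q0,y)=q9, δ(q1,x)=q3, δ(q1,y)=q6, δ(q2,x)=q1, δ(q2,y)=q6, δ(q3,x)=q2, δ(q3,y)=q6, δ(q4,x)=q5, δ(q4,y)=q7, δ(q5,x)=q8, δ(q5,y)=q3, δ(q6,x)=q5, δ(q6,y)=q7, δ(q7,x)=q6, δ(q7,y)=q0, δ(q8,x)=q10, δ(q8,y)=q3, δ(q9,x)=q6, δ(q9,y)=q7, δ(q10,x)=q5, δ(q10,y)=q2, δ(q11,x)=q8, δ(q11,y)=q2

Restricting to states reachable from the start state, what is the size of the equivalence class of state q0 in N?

3

States {q4} cannot be reached from the start state, so discard them.
Start with accepting vs non-accepting: {q5,q8,q10,q11} | {q0,q1,q2,q3,q6,q7,q9}.
Refine {q0,q1,q2,q3,q6,q7,q9} on symbol x: members go to different blocks, giving {q0,q1,q2,q3,q7,q9} and {q6}.
Split {q0,q1,q2,q3,q7,q9} by δ(·,x) → {q0,q7,q9} and {q1,q2,q3}.
No further refinement is possible. Final partition (4 blocks): {q5,q8,q10,q11} | {q0,q7,q9} | {q6} | {q1,q2,q3}.
State q0 belongs to the block {q0,q7,q9}, which has 3 states.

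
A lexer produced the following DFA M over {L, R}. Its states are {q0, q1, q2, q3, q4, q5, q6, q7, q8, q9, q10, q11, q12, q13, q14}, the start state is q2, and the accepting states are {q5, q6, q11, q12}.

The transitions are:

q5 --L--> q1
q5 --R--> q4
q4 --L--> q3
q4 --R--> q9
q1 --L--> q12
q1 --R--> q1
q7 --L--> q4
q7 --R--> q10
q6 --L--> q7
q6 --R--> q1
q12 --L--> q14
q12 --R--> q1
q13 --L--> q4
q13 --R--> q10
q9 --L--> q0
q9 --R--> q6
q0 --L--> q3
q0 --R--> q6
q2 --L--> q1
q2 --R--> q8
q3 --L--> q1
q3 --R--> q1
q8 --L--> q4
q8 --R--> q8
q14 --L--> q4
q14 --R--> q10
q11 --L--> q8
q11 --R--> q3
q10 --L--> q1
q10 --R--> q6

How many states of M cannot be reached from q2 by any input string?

BFS from q2 reaches {q0, q1, q2, q3, q4, q6, q7, q8, q9, q10, q12, q14}; the 3 state(s) q5, q11, q13 are never visited.

3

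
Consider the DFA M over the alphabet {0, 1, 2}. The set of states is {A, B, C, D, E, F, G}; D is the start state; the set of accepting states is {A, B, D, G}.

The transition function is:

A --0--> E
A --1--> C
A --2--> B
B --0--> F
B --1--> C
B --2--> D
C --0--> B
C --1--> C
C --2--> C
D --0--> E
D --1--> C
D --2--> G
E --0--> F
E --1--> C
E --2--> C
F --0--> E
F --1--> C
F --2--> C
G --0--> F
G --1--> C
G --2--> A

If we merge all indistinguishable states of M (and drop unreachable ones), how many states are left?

3

Start with accepting vs non-accepting: {A,B,D,G} | {C,E,F}.
Refine {C,E,F} on symbol 0: members go to different blocks, giving {E,F} and {C}.
Stable partition: {A,B,D,G} | {E,F} | {C} — 3 equivalence classes.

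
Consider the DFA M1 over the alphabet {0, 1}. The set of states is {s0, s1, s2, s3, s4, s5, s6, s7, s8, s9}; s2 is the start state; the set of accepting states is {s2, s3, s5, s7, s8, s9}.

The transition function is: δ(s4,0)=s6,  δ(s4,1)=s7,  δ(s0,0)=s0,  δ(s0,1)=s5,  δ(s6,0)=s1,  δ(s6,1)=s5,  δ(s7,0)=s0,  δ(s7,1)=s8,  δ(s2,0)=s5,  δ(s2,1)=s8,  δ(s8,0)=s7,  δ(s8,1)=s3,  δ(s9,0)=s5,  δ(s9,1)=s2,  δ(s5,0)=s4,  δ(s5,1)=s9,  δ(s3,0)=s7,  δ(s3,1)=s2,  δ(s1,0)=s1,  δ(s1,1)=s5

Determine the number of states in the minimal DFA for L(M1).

3

All states are reachable from the start state.
Start with accepting vs non-accepting: {s2,s3,s5,s7,s8,s9} | {s0,s1,s4,s6}.
On input 0, block {s2,s3,s5,s7,s8,s9} splits into {s2,s3,s8,s9} and {s5,s7}.
The partition is now stable with 3 blocks: {s2,s3,s8,s9} | {s0,s1,s4,s6} | {s5,s7}.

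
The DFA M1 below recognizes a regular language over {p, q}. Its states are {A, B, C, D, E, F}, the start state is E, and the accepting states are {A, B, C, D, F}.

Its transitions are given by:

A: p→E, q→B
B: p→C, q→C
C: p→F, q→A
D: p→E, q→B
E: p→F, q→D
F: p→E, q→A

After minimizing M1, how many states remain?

Initial partition by acceptance: {A,B,C,D,F} | {E}.
On input p, block {A,B,C,D,F} splits into {A,D,F} and {B,C}.
Split {A,D,F} by δ(·,q) → {A,D} and {F}.
On input p, block {B,C} splits into {B} and {C}.
Stable partition: {A,D} | {E} | {B} | {F} | {C} — 5 equivalence classes.

5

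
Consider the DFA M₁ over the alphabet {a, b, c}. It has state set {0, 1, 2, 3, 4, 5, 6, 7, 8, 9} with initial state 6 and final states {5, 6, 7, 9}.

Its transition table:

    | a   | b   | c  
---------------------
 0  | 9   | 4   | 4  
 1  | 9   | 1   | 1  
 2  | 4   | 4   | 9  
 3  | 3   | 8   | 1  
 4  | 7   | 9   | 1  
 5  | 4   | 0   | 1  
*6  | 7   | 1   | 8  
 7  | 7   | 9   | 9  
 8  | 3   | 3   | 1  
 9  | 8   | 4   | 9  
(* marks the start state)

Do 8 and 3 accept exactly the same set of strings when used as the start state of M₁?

First remove the unreachable states {0,2,5}; 7 states remain.
Start with accepting vs non-accepting: {6,7,9} | {1,3,4,8}.
On input a, block {6,7,9} splits into {6,7} and {9}.
Split {6,7} by δ(·,b) → {6} and {7}.
Refine {1,3,4,8} on symbol a: members go to different blocks, giving {3,8} and {1} and {4}.
No further refinement is possible. Final partition (6 blocks): {6} | {3,8} | {9} | {7} | {1} | {4}.
8 and 3 lie in the same block of the stable partition, so they are equivalent — no string distinguishes them.

Yes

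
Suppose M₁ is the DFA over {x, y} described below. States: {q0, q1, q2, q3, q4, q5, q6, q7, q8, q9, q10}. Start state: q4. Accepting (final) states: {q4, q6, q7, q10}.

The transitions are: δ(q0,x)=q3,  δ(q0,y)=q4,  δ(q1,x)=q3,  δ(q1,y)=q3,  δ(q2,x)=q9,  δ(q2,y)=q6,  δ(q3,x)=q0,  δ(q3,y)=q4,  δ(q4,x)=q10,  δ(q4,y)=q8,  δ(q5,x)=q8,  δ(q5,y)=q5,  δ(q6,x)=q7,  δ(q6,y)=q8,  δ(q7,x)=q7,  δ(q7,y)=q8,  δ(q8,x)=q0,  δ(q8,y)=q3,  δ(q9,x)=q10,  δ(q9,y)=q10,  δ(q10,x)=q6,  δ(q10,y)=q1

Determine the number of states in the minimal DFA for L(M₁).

Reachable states from the start: {q0,q1,q3,q4,q6,q7,q8,q10}. Unreachable: {q2,q5,q9} — drop them.
P0 = {q4,q6,q7,q10} | {q0,q1,q3,q8}.
Split {q0,q1,q3,q8} by δ(·,y) → {q0,q3} and {q1,q8}.
The partition is now stable with 3 blocks: {q4,q6,q7,q10} | {q0,q3} | {q1,q8}.

3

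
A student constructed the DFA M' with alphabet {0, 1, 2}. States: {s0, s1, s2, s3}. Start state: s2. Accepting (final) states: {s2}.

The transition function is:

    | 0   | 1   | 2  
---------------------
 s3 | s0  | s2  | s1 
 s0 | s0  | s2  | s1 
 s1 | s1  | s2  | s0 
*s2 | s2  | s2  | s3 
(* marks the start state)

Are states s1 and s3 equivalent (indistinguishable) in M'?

Every state is reachable, so we keep all 4.
Start with accepting vs non-accepting: {s2} | {s0,s1,s3}.
No further refinement is possible. Final partition (2 blocks): {s2} | {s0,s1,s3}.
s1 and s3 lie in the same block of the stable partition, so they are equivalent — no string distinguishes them.

Yes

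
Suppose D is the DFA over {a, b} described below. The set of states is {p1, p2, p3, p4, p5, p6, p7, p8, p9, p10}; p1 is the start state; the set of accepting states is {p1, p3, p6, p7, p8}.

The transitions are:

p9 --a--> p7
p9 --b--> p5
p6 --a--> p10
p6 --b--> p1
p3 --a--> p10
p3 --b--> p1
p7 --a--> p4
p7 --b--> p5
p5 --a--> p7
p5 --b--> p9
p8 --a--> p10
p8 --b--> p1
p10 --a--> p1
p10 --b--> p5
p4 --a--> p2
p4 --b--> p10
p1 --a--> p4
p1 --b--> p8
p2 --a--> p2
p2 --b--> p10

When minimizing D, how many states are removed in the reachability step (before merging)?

2

Starting at p1 and following transitions, the reachable set is {p1, p2, p4, p5, p7, p8, p9, p10}. That leaves p3, p6 unreachable — 2 in total.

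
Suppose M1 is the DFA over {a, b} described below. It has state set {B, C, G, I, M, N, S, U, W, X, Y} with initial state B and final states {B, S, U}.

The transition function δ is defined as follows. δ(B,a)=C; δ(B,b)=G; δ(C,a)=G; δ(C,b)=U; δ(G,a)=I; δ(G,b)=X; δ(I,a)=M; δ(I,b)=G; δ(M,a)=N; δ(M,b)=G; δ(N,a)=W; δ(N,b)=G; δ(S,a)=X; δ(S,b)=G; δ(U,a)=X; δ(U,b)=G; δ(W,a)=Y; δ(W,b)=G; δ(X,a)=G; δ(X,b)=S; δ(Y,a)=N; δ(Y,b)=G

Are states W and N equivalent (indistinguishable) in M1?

Yes

Start with accepting vs non-accepting: {B,S,U} | {C,G,I,M,N,W,X,Y}.
Refine {C,G,I,M,N,W,X,Y} on symbol b: members go to different blocks, giving {G,I,M,N,W,Y} and {C,X}.
On input b, block {G,I,M,N,W,Y} splits into {I,M,N,W,Y} and {G}.
Stable partition: {B,S,U} | {I,M,N,W,Y} | {C,X} | {G} — 4 equivalence classes.
W and N lie in the same block of the stable partition, so they are equivalent — no string distinguishes them.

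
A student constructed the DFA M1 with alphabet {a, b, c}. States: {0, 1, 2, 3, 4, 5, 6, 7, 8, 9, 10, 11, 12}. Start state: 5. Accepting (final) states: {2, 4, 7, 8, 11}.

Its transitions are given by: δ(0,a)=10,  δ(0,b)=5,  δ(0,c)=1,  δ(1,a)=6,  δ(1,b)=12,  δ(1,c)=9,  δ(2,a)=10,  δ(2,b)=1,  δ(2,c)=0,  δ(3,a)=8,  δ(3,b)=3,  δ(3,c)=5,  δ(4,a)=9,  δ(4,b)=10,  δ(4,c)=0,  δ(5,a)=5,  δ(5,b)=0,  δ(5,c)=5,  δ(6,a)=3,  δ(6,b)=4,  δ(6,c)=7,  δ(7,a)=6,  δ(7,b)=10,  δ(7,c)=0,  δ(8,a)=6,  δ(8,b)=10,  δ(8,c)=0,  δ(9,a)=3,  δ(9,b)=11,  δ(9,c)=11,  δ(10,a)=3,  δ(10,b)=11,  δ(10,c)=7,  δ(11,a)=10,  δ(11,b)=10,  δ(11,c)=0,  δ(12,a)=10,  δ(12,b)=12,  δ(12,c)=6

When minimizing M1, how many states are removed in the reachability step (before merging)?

1

Starting at 5 and following transitions, the reachable set is {0, 1, 3, 4, 5, 6, 7, 8, 9, 10, 11, 12}. That leaves 2 unreachable — 1 in total.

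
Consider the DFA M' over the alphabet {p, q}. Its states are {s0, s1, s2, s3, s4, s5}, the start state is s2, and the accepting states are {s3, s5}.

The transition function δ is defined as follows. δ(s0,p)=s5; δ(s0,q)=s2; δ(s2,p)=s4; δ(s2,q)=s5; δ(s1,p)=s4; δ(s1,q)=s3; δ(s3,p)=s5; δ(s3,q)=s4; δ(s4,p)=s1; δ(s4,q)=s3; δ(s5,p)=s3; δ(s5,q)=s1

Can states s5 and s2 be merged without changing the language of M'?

States {s0} cannot be reached from the start state, so discard them.
P0 = {s3,s5} | {s1,s2,s4}.
Stable partition: {s3,s5} | {s1,s2,s4} — 2 equivalence classes.
s5 and s2 end up in different blocks, so they are distinguishable. For instance, the string 'ε' is accepted from only s5.

No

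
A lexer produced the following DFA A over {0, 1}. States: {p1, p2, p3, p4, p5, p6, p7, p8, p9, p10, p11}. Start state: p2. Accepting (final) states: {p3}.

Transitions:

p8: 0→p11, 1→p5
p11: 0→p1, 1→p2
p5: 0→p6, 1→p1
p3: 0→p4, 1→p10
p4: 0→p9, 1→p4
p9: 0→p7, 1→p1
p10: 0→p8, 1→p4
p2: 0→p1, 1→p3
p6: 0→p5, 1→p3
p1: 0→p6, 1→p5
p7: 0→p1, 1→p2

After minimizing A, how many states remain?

All states are reachable from the start state.
Start with accepting vs non-accepting: {p3} | {p1,p2,p4,p5,p6,p7,p8,p9,p10,p11}.
Refine {p1,p2,p4,p5,p6,p7,p8,p9,p10,p11} on symbol 1: members go to different blocks, giving {p1,p4,p5,p7,p8,p9,p10,p11} and {p2,p6}.
On input 0, block {p1,p4,p5,p7,p8,p9,p10,p11} splits into {p4,p7,p8,p9,p10,p11} and {p1,p5}.
Split {p4,p7,p8,p9,p10,p11} by δ(·,0) → {p4,p8,p9,p10} and {p7,p11}.
Split {p4,p8,p9,p10} by δ(·,0) → {p4,p10} and {p8,p9}.
No further refinement is possible. Final partition (6 blocks): {p3} | {p4,p10} | {p2,p6} | {p1,p5} | {p7,p11} | {p8,p9}.

6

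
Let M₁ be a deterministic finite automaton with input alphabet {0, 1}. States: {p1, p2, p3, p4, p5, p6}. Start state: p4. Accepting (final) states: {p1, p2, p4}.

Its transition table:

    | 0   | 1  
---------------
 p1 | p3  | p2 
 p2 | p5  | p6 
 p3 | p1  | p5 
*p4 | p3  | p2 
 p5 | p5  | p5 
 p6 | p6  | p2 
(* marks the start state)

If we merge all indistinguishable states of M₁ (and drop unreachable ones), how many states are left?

5

All states are reachable from the start state.
P0 = {p1,p2,p4} | {p3,p5,p6}.
Split {p1,p2,p4} by δ(·,1) → {p1,p4} and {p2}.
Refine {p3,p5,p6} on symbol 0: members go to different blocks, giving {p5,p6} and {p3}.
Split {p5,p6} by δ(·,1) → {p5} and {p6}.
The partition is now stable with 5 blocks: {p1,p4} | {p5} | {p2} | {p3} | {p6}.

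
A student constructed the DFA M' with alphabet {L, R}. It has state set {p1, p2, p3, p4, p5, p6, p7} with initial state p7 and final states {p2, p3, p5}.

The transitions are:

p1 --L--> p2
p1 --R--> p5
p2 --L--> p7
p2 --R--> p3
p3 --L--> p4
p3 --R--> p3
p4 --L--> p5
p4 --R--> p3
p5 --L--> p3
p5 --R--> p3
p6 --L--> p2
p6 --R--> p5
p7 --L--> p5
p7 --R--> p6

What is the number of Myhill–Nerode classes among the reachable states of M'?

6

States {p1} cannot be reached from the start state, so discard them.
Start with accepting vs non-accepting: {p2,p3,p5} | {p4,p6,p7}.
Refine {p2,p3,p5} on symbol L: members go to different blocks, giving {p2,p3} and {p5}.
Split {p4,p6,p7} by δ(·,L) → {p4,p7} and {p6}.
On input R, block {p4,p7} splits into {p4} and {p7}.
On input L, block {p2,p3} splits into {p2} and {p3}.
The partition is now stable with 6 blocks: {p2} | {p4} | {p5} | {p6} | {p7} | {p3}.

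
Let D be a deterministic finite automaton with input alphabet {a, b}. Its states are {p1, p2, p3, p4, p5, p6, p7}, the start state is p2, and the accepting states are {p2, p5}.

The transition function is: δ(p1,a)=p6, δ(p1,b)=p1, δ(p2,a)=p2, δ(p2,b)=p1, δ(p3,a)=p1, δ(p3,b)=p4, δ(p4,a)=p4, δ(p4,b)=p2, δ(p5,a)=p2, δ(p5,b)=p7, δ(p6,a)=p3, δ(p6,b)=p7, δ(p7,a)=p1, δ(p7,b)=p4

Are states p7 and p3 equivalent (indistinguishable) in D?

Yes

First remove the unreachable states {p5}; 6 states remain.
Initial partition by acceptance: {p2} | {p1,p3,p4,p6,p7}.
Refine {p1,p3,p4,p6,p7} on symbol b: members go to different blocks, giving {p1,p3,p6,p7} and {p4}.
Split {p1,p3,p6,p7} by δ(·,b) → {p1,p6} and {p3,p7}.
On input a, block {p1,p6} splits into {p1} and {p6}.
The partition is now stable with 5 blocks: {p2} | {p1} | {p4} | {p3,p7} | {p6}.
p7 and p3 lie in the same block of the stable partition, so they are equivalent — no string distinguishes them.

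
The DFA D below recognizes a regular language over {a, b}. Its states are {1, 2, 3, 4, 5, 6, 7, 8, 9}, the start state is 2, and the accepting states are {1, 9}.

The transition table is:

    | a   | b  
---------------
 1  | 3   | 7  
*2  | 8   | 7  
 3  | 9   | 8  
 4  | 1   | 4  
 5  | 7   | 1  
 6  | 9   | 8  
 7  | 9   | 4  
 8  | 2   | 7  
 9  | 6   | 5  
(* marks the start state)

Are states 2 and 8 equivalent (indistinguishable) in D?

Initial partition by acceptance: {1,9} | {2,3,4,5,6,7,8}.
Split {2,3,4,5,6,7,8} by δ(·,a) → {3,4,6,7} and {2,5,8}.
On input b, block {1,9} splits into {1} and {9}.
On input a, block {3,4,6,7} splits into {3,6,7} and {4}.
On input b, block {3,6,7} splits into {3,6} and {7}.
Split {2,5,8} by δ(·,a) → {2,8} and {5}.
Stable partition: {1} | {3,6} | {2,8} | {9} | {4} | {7} | {5} — 7 equivalence classes.
2 and 8 lie in the same block of the stable partition, so they are equivalent — no string distinguishes them.

Yes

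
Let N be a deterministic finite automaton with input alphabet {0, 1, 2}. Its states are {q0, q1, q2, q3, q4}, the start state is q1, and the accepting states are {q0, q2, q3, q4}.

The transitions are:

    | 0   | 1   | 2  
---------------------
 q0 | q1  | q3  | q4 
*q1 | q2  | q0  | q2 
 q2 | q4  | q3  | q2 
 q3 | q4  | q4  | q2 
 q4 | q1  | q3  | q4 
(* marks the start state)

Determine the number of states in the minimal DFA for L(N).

Start with accepting vs non-accepting: {q0,q2,q3,q4} | {q1}.
Split {q0,q2,q3,q4} by δ(·,0) → {q0,q4} and {q2,q3}.
On input 1, block {q2,q3} splits into {q2} and {q3}.
No further refinement is possible. Final partition (4 blocks): {q0,q4} | {q1} | {q2} | {q3}.

4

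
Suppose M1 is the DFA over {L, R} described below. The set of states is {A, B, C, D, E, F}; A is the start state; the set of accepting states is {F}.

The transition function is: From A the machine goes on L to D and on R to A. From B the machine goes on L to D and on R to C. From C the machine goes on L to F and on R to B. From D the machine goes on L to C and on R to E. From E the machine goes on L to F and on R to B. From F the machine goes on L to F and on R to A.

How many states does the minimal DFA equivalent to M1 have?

Every state is reachable, so we keep all 6.
P0 = {F} | {A,B,C,D,E}.
Refine {A,B,C,D,E} on symbol L: members go to different blocks, giving {A,B,D} and {C,E}.
On input L, block {A,B,D} splits into {A,B} and {D}.
On input R, block {A,B} splits into {A} and {B}.
Stable partition: {F} | {A} | {C,E} | {D} | {B} — 5 equivalence classes.

5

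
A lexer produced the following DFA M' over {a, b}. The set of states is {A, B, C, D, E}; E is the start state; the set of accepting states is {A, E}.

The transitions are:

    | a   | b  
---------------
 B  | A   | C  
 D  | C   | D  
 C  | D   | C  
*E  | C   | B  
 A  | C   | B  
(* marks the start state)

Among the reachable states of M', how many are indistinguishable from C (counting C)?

2

Every state is reachable, so we keep all 5.
Initial partition by acceptance: {A,E} | {B,C,D}.
On input a, block {B,C,D} splits into {C,D} and {B}.
No further refinement is possible. Final partition (3 blocks): {A,E} | {C,D} | {B}.
The equivalence class containing C is {C,D}, of size 2.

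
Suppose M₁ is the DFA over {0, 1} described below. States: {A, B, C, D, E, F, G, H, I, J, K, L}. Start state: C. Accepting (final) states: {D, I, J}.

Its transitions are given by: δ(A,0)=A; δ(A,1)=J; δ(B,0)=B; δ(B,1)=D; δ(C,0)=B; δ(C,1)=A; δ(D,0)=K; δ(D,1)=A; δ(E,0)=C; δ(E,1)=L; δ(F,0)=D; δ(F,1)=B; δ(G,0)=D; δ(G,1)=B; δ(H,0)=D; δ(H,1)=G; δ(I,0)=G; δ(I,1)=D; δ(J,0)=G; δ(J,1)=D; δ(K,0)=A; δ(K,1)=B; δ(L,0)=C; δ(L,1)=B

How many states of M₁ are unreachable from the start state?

Starting at C and following transitions, the reachable set is {A, B, C, D, G, J, K}. That leaves E, F, H, I, L unreachable — 5 in total.

5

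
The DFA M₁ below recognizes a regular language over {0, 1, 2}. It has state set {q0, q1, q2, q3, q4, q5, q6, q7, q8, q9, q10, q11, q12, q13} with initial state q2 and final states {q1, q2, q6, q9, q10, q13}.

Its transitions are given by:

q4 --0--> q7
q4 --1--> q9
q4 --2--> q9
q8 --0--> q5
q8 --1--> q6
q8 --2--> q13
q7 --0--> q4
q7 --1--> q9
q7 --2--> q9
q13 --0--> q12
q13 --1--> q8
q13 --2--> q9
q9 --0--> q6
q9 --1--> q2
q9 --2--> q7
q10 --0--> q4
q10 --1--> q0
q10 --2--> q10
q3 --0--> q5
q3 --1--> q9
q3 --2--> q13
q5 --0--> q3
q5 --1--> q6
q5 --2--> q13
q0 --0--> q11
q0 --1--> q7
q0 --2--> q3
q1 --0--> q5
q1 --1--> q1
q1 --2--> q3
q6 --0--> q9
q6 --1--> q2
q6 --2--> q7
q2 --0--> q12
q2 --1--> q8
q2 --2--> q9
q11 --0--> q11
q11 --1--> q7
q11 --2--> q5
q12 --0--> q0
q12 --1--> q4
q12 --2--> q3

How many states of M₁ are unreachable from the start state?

2

Starting at q2 and following transitions, the reachable set is {q0, q2, q3, q4, q5, q6, q7, q8, q9, q11, q12, q13}. That leaves q1, q10 unreachable — 2 in total.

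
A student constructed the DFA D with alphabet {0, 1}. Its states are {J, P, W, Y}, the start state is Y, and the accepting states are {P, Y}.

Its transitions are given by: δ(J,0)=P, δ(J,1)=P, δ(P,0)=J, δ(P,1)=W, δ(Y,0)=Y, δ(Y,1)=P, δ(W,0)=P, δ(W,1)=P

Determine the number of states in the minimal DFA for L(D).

All states are reachable from the start state.
Initial partition by acceptance: {P,Y} | {J,W}.
On input 0, block {P,Y} splits into {P} and {Y}.
The partition is now stable with 3 blocks: {P} | {J,W} | {Y}.

3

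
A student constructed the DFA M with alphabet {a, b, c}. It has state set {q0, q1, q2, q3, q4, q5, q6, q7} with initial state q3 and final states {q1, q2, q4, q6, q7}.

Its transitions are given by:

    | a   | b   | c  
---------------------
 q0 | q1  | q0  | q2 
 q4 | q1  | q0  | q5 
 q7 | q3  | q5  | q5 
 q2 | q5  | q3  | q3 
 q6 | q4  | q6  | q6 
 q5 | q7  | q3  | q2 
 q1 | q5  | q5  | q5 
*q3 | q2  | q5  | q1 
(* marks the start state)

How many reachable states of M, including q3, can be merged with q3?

2

Reachable states from the start: {q1,q2,q3,q5,q7}. Unreachable: {q0,q4,q6} — drop them.
P0 = {q1,q2,q7} | {q3,q5}.
Stable partition: {q1,q2,q7} | {q3,q5} — 2 equivalence classes.
The equivalence class containing q3 is {q3,q5}, of size 2.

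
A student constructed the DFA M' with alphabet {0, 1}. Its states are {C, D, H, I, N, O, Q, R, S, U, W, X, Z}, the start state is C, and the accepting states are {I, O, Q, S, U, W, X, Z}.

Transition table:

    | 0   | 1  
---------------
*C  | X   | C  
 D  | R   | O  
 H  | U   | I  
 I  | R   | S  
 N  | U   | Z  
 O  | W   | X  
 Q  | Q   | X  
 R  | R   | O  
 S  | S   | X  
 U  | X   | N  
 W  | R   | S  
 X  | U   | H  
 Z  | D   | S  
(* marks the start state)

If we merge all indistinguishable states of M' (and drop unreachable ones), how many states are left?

States {Q} cannot be reached from the start state, so discard them.
P0 = {I,O,S,U,W,X,Z} | {C,D,H,N,R}.
On input 0, block {I,O,S,U,W,X,Z} splits into {O,S,U,X} and {I,W,Z}.
Refine {O,S,U,X} on symbol 0: members go to different blocks, giving {S,U,X} and {O}.
Refine {S,U,X} on symbol 1: members go to different blocks, giving {U,X} and {S}.
On input 0, block {C,D,H,N,R} splits into {C,H,N} and {D,R}.
Refine {C,H,N} on symbol 1: members go to different blocks, giving {H,N} and {C}.
Stable partition: {U,X} | {H,N} | {I,W,Z} | {O} | {S} | {D,R} | {C} — 7 equivalence classes.

7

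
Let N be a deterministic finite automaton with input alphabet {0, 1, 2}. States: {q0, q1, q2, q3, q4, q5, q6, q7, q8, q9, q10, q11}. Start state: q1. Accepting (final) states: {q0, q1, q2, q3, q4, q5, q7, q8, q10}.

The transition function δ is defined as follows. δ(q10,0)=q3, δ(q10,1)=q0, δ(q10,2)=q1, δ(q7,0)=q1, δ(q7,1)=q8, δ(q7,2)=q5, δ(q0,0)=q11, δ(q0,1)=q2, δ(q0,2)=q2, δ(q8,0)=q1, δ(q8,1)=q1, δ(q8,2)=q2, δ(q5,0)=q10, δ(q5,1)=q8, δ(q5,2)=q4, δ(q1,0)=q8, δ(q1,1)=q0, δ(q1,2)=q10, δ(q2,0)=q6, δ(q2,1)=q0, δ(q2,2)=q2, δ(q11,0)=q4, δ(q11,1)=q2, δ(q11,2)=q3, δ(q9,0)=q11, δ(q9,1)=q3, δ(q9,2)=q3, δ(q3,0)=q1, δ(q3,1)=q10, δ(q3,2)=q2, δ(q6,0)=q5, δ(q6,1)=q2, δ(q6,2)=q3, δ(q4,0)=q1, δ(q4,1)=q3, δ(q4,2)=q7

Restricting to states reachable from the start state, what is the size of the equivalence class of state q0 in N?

First remove the unreachable states {q9}; 11 states remain.
Initial partition by acceptance: {q0,q1,q2,q3,q4,q5,q7,q8,q10} | {q6,q11}.
On input 0, block {q0,q1,q2,q3,q4,q5,q7,q8,q10} splits into {q1,q3,q4,q5,q7,q8,q10} and {q0,q2}.
On input 1, block {q1,q3,q4,q5,q7,q8,q10} splits into {q3,q4,q5,q7,q8} and {q1,q10}.
Refine {q3,q4,q5,q7,q8} on symbol 1: members go to different blocks, giving {q4,q5,q7} and {q3,q8}.
Stable partition: {q4,q5,q7} | {q6,q11} | {q0,q2} | {q1,q10} | {q3,q8} — 5 equivalence classes.
The equivalence class containing q0 is {q0,q2}, of size 2.

2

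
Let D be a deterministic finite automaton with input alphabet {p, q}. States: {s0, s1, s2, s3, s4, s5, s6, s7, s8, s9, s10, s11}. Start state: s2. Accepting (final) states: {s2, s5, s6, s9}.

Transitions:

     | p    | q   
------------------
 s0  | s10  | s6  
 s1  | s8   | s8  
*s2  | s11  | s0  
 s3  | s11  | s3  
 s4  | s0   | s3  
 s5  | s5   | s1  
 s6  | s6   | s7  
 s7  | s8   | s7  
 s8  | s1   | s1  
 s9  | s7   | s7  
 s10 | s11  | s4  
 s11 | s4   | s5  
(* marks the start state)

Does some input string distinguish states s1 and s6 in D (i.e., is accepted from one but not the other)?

Yes

Reachable states from the start: {s0,s1,s2,s3,s4,s5,s6,s7,s8,s10,s11}. Unreachable: {s9} — drop them.
Start with accepting vs non-accepting: {s2,s5,s6} | {s0,s1,s3,s4,s7,s8,s10,s11}.
Split {s2,s5,s6} by δ(·,p) → {s5,s6} and {s2}.
Split {s0,s1,s3,s4,s7,s8,s10,s11} by δ(·,q) → {s1,s3,s4,s7,s8,s10} and {s0,s11}.
Split {s1,s3,s4,s7,s8,s10} by δ(·,p) → {s1,s7,s8} and {s3,s4,s10}.
The partition is now stable with 5 blocks: {s5,s6} | {s1,s7,s8} | {s2} | {s0,s11} | {s3,s4,s10}.
s1 and s6 end up in different blocks, so they are distinguishable. For instance, the string 'ε' is accepted from only s6.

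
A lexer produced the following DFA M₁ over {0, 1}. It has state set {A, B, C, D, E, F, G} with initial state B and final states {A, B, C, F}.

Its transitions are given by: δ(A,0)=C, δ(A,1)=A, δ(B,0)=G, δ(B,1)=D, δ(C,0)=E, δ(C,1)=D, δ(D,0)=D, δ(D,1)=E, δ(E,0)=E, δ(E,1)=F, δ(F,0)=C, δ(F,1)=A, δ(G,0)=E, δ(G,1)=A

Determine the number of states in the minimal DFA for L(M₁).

4

Every state is reachable, so we keep all 7.
P0 = {A,B,C,F} | {D,E,G}.
Split {A,B,C,F} by δ(·,0) → {A,F} and {B,C}.
On input 1, block {D,E,G} splits into {E,G} and {D}.
The partition is now stable with 4 blocks: {A,F} | {E,G} | {B,C} | {D}.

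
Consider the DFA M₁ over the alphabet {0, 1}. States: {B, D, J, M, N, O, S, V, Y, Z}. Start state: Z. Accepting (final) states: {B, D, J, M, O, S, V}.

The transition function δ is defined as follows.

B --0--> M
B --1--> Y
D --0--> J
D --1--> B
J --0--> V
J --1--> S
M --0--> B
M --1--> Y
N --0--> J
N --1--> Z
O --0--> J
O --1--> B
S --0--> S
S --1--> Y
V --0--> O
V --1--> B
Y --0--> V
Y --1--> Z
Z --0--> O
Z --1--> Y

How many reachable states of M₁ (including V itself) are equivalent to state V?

3

Reachable states from the start: {B,J,M,O,S,V,Y,Z}. Unreachable: {D,N} — drop them.
P0 = {B,J,M,O,S,V} | {Y,Z}.
On input 1, block {B,J,M,O,S,V} splits into {J,O,V} and {B,M,S}.
No further refinement is possible. Final partition (3 blocks): {J,O,V} | {Y,Z} | {B,M,S}.
State V belongs to the block {J,O,V}, which has 3 states.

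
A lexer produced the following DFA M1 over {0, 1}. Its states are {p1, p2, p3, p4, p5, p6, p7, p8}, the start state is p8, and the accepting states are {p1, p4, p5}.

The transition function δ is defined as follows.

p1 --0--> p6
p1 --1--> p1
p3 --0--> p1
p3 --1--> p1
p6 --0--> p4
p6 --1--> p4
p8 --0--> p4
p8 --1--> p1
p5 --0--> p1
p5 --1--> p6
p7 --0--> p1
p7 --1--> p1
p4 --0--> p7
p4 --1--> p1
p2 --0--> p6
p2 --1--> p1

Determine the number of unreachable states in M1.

No path from p8 leads to p2, p3, p5; the other 5 states are all reachable.

3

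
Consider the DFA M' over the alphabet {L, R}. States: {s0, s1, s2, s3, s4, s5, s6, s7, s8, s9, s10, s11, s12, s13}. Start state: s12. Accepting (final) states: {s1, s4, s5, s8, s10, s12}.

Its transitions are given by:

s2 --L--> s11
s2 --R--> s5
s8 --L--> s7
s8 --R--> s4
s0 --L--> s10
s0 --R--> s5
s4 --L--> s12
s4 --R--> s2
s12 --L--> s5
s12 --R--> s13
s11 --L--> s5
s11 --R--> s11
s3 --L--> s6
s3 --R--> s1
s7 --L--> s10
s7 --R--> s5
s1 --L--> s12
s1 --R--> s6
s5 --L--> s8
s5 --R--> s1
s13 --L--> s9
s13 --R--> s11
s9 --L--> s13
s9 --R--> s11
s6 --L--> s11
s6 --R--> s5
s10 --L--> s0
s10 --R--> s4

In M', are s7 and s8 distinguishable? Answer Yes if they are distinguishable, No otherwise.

Yes

Reachable states from the start: {s0,s1,s2,s4,s5,s6,s7,s8,s9,s10,s11,s12,s13}. Unreachable: {s3} — drop them.
P0 = {s1,s4,s5,s8,s10,s12} | {s0,s2,s6,s7,s9,s11,s13}.
Refine {s1,s4,s5,s8,s10,s12} on symbol L: members go to different blocks, giving {s1,s4,s5,s12} and {s8,s10}.
Split {s1,s4,s5,s12} by δ(·,L) → {s1,s4,s12} and {s5}.
Split {s1,s4,s12} by δ(·,L) → {s1,s4} and {s12}.
Refine {s0,s2,s6,s7,s9,s11,s13} on symbol L: members go to different blocks, giving {s2,s6,s9,s13} and {s0,s7} and {s11}.
Split {s2,s6,s9,s13} by δ(·,L) → {s2,s6} and {s9,s13}.
The partition is now stable with 8 blocks: {s1,s4} | {s2,s6} | {s8,s10} | {s5} | {s12} | {s0,s7} | {s11} | {s9,s13}.
s7 and s8 end up in different blocks, so they are distinguishable. For instance, the string 'ε' is accepted from only s8.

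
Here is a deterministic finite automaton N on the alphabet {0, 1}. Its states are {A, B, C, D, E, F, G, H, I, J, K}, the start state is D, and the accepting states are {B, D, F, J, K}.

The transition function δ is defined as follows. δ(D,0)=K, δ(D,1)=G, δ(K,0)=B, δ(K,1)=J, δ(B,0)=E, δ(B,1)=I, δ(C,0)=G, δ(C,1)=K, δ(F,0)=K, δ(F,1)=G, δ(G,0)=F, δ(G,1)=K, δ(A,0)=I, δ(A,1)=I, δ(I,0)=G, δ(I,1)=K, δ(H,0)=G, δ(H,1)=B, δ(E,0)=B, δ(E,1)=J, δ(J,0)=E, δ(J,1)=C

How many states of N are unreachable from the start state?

2

BFS from D reaches {B, C, D, E, F, G, I, J, K}; the 2 state(s) A, H are never visited.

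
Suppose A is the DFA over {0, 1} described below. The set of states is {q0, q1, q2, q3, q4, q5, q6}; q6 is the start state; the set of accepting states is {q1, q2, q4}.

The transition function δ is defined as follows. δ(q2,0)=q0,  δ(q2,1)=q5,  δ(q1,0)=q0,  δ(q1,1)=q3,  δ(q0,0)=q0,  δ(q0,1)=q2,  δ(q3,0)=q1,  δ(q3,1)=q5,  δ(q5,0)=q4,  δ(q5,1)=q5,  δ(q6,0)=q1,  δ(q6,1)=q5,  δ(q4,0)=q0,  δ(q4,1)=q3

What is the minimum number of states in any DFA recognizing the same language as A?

P0 = {q1,q2,q4} | {q0,q3,q5,q6}.
Split {q0,q3,q5,q6} by δ(·,0) → {q3,q5,q6} and {q0}.
No further refinement is possible. Final partition (3 blocks): {q1,q2,q4} | {q3,q5,q6} | {q0}.

3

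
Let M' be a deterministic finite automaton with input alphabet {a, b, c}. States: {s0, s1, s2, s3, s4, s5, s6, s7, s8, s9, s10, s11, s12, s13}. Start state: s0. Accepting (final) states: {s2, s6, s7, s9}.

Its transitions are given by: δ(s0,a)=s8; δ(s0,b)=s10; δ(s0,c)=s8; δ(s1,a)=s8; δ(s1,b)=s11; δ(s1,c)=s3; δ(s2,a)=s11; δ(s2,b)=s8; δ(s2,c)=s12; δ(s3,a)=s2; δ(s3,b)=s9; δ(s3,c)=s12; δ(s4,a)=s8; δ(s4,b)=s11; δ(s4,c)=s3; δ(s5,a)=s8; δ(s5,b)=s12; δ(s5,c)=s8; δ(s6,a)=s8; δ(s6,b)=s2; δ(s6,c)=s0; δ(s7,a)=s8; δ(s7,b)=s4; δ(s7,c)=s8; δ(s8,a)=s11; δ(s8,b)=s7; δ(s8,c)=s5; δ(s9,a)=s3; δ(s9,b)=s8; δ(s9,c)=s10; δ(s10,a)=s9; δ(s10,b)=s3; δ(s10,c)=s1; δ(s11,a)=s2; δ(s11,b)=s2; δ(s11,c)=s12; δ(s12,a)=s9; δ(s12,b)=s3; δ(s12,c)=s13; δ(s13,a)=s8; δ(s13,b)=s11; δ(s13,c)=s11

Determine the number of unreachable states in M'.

1

Starting at s0 and following transitions, the reachable set is {s0, s1, s2, s3, s4, s5, s7, s8, s9, s10, s11, s12, s13}. That leaves s6 unreachable — 1 in total.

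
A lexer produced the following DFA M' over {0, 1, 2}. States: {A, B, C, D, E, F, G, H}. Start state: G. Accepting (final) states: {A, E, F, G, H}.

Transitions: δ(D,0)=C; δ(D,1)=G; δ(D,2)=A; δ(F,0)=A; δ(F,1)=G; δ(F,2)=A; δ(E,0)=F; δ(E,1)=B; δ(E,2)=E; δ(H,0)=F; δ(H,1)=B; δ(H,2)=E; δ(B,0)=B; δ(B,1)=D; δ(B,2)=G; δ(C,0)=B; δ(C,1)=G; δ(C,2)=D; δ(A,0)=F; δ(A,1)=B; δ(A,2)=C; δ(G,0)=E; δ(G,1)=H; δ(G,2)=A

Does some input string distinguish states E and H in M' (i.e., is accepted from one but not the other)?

No

All states are reachable from the start state.
P0 = {A,E,F,G,H} | {B,C,D}.
On input 1, block {A,E,F,G,H} splits into {A,E,H} and {F,G}.
Refine {A,E,H} on symbol 2: members go to different blocks, giving {E,H} and {A}.
On input 1, block {B,C,D} splits into {C,D} and {B}.
On input 0, block {C,D} splits into {C} and {D}.
Split {F,G} by δ(·,0) → {F} and {G}.
The partition is now stable with 7 blocks: {E,H} | {C} | {F} | {A} | {B} | {D} | {G}.
E and H lie in the same block of the stable partition, so they are equivalent — no string distinguishes them.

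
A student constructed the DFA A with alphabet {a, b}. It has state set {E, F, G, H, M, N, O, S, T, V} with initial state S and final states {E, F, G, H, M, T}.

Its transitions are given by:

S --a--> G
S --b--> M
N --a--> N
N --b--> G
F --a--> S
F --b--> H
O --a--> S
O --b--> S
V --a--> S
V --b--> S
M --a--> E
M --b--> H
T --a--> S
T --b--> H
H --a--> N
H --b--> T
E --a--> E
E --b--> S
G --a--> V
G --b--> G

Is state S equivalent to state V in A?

No

Reachable states from the start: {E,G,H,M,N,S,T,V}. Unreachable: {F,O} — drop them.
Initial partition by acceptance: {E,G,H,M,T} | {N,S,V}.
Refine {E,G,H,M,T} on symbol a: members go to different blocks, giving {G,H,T} and {E,M}.
On input a, block {N,S,V} splits into {N,V} and {S}.
On input a, block {G,H,T} splits into {G,H} and {T}.
Refine {G,H} on symbol b: members go to different blocks, giving {G} and {H}.
Refine {N,V} on symbol a: members go to different blocks, giving {V} and {N}.
On input b, block {E,M} splits into {E} and {M}.
No further refinement is possible. Final partition (8 blocks): {G} | {V} | {E} | {S} | {T} | {H} | {N} | {M}.
S and V end up in different blocks, so they are distinguishable. For instance, the string 'a' is accepted from only S.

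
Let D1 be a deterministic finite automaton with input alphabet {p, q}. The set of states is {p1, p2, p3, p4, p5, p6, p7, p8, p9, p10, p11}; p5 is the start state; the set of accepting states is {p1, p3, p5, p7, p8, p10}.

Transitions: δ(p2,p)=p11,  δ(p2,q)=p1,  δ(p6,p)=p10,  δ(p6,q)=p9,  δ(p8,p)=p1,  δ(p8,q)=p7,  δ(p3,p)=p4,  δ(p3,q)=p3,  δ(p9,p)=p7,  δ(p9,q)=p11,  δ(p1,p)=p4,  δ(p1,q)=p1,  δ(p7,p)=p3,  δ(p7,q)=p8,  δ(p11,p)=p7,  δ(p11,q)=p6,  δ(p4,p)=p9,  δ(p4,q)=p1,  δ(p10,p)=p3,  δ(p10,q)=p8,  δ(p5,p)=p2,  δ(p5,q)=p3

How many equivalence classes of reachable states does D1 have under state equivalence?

4

All states are reachable from the start state.
Start with accepting vs non-accepting: {p1,p3,p5,p7,p8,p10} | {p2,p4,p6,p9,p11}.
Split {p1,p3,p5,p7,p8,p10} by δ(·,p) → {p1,p3,p5} and {p7,p8,p10}.
Refine {p2,p4,p6,p9,p11} on symbol p: members go to different blocks, giving {p6,p9,p11} and {p2,p4}.
Stable partition: {p1,p3,p5} | {p6,p9,p11} | {p7,p8,p10} | {p2,p4} — 4 equivalence classes.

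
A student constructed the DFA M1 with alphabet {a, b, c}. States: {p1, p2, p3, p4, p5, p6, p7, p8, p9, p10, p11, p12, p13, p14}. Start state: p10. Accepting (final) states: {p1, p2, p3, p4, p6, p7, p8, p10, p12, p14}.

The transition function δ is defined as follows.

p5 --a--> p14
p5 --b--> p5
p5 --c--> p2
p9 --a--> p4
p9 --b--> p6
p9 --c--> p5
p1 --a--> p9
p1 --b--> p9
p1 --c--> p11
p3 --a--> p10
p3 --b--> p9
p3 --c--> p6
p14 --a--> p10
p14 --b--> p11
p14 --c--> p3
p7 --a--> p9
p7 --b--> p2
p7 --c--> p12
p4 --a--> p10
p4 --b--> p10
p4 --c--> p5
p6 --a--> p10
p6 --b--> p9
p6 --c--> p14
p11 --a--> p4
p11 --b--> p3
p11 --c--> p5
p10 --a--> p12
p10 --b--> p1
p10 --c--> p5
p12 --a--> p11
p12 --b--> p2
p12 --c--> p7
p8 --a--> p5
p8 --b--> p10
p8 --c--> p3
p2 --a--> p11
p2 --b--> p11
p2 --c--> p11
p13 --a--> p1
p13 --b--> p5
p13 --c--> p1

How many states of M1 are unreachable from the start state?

No path from p10 leads to p8, p13; the other 12 states are all reachable.

2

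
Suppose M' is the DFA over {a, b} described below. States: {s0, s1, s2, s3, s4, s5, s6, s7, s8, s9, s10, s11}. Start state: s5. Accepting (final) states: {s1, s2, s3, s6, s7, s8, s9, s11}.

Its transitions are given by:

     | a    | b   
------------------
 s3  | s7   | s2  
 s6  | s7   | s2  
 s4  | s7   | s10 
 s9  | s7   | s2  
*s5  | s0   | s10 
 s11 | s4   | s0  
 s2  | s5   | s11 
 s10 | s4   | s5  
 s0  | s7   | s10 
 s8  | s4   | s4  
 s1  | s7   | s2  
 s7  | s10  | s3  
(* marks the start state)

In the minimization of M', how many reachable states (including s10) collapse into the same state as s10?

First remove the unreachable states {s1,s6,s8,s9}; 8 states remain.
P0 = {s2,s3,s7,s11} | {s0,s4,s5,s10}.
Refine {s2,s3,s7,s11} on symbol a: members go to different blocks, giving {s2,s7,s11} and {s3}.
On input b, block {s2,s7,s11} splits into {s2} and {s7} and {s11}.
Split {s0,s4,s5,s10} by δ(·,a) → {s0,s4} and {s5,s10}.
The partition is now stable with 6 blocks: {s2} | {s0,s4} | {s3} | {s7} | {s11} | {s5,s10}.
State s10 belongs to the block {s5,s10}, which has 2 states.

2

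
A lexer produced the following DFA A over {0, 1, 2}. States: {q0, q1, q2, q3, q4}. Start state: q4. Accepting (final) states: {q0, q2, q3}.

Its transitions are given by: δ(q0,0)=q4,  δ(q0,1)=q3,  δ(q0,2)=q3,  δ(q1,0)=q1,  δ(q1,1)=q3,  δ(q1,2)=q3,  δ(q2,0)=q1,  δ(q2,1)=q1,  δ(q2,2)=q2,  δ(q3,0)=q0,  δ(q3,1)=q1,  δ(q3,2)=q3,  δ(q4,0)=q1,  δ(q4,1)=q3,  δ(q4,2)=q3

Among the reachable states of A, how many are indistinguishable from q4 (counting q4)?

First remove the unreachable states {q2}; 4 states remain.
P0 = {q0,q3} | {q1,q4}.
Split {q0,q3} by δ(·,0) → {q0} and {q3}.
No further refinement is possible. Final partition (3 blocks): {q0} | {q1,q4} | {q3}.
State q4 belongs to the block {q1,q4}, which has 2 states.

2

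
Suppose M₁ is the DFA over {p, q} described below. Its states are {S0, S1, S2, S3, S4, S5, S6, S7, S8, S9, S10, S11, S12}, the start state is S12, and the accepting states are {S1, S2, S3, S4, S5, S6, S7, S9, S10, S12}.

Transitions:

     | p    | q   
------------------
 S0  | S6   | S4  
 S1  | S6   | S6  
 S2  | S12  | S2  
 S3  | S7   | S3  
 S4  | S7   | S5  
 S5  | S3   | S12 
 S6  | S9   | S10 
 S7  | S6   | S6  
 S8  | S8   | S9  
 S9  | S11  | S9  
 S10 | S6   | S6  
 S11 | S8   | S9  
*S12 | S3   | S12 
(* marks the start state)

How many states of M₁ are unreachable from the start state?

BFS from S12 reaches {S3, S6, S7, S8, S9, S10, S11, S12}; the 5 state(s) S0, S1, S2, S4, S5 are never visited.

5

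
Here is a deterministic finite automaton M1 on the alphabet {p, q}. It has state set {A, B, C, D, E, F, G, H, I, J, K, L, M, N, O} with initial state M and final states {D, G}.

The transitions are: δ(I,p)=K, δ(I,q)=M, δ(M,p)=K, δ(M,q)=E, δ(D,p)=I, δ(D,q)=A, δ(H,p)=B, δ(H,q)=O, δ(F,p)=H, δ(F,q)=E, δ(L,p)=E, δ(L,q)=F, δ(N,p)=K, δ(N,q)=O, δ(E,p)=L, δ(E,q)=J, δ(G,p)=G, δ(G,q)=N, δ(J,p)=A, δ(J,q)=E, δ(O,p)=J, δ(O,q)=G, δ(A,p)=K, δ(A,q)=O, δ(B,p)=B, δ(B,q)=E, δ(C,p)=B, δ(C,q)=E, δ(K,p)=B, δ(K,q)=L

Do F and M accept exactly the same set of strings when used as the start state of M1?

Reachable states from the start: {A,B,E,F,G,H,J,K,L,M,N,O}. Unreachable: {C,D,I} — drop them.
Initial partition by acceptance: {G} | {A,B,E,F,H,J,K,L,M,N,O}.
Refine {A,B,E,F,H,J,K,L,M,N,O} on symbol q: members go to different blocks, giving {A,B,E,F,H,J,K,L,M,N} and {O}.
Split {A,B,E,F,H,J,K,L,M,N} by δ(·,q) → {B,E,F,J,K,L,M} and {A,H,N}.
Refine {B,E,F,J,K,L,M} on symbol p: members go to different blocks, giving {B,E,K,L,M} and {F,J}.
On input q, block {B,E,K,L,M} splits into {B,K,M} and {E,L}.
No further refinement is possible. Final partition (6 blocks): {G} | {B,K,M} | {O} | {A,H,N} | {F,J} | {E,L}.
F and M end up in different blocks, so they are distinguishable. For instance, the string 'pqq' is accepted from only F.

No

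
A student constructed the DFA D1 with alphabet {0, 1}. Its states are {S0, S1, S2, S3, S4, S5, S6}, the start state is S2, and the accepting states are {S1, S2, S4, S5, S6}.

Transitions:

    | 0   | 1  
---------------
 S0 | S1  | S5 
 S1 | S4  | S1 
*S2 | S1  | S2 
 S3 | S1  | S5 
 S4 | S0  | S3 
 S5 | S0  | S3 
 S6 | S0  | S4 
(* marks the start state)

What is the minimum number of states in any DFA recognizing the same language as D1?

First remove the unreachable states {S6}; 6 states remain.
Initial partition by acceptance: {S1,S2,S4,S5} | {S0,S3}.
On input 0, block {S1,S2,S4,S5} splits into {S1,S2} and {S4,S5}.
On input 0, block {S1,S2} splits into {S1} and {S2}.
No further refinement is possible. Final partition (4 blocks): {S1} | {S0,S3} | {S4,S5} | {S2}.

4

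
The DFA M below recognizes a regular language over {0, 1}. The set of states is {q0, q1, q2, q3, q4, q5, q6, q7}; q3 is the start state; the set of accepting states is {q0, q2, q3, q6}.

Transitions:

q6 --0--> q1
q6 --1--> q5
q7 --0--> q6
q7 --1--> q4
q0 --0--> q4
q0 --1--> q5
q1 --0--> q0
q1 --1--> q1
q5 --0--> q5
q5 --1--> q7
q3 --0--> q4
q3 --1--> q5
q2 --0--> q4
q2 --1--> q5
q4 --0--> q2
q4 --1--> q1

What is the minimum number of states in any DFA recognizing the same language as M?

Start with accepting vs non-accepting: {q0,q2,q3,q6} | {q1,q4,q5,q7}.
Refine {q1,q4,q5,q7} on symbol 0: members go to different blocks, giving {q1,q4,q7} and {q5}.
Stable partition: {q0,q2,q3,q6} | {q1,q4,q7} | {q5} — 3 equivalence classes.

3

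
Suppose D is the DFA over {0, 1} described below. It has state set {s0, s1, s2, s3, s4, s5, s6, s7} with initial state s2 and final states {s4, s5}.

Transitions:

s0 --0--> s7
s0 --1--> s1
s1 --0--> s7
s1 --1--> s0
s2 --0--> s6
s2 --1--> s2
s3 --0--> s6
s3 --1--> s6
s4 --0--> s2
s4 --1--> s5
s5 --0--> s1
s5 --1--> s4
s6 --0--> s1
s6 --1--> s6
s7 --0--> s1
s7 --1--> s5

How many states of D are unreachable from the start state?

1

Starting at s2 and following transitions, the reachable set is {s0, s1, s2, s4, s5, s6, s7}. That leaves s3 unreachable — 1 in total.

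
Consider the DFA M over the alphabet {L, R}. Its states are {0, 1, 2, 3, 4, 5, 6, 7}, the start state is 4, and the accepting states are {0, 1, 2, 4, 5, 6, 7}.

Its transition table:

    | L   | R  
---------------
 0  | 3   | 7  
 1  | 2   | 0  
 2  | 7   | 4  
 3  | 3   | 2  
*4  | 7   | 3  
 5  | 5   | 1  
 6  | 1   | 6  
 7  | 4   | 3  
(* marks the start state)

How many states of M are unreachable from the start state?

No path from 4 leads to 0, 1, 5, 6; the other 4 states are all reachable.

4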